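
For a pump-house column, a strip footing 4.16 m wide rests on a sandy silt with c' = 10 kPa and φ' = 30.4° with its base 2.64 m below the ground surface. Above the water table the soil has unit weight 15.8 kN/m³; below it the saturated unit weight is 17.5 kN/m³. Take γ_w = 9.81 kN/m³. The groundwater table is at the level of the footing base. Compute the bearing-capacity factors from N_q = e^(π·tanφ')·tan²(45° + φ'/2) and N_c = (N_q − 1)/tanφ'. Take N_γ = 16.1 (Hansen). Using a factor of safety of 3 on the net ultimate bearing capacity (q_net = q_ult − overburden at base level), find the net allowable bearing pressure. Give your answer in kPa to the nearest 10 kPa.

q_all(net) ≈ 440 kPa

N_q = e^(π·tan30.4°)·tan²(60.2°) = 19.26; N_c = (N_q − 1)/tanφ' = 31.12.
Overburden at base level: q = 15.8 × 2.64 = 41.712 kPa.
Below the base the soil is submerged, so the ½γBN_γ term uses γ' = 17.5 − 9.81 = 7.69 kN/m³.
Cohesion term c·N_c = 10 × 31.12 = 311.2 kPa; surcharge term q·N_q = 41.712 × 19.258 = 803.29 kPa; self-weight term 0.5·γ·B·N_γ = 0.5 × 7.69 × 4.16 × 16.1 = 257.52 kPa.
q_ult = 311.2 + 803.29 + 257.52 = 1372 kPa.
q_net = 1372 − 41.712 = 1330.3 kPa.
q_all(net) = 1330.3 / 3 = 443.43 kPa.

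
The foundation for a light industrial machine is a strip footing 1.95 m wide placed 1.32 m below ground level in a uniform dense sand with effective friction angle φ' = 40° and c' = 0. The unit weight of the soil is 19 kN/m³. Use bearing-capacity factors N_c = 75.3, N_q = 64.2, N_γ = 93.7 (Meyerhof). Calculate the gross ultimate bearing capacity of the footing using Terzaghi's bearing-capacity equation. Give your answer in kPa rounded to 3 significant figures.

q_ult ≈ 3350 kPa

q = γ·D_f = 19 × 1.32 = 25.08 kPa.
q·N_q = 25.08 × 64.2 = 1610.1 kPa
0.5·γ·B·N_γ = 0.5 × 19 × 1.95 × 93.7 = 1735.8 kPa
q_ult = 1610.1 + 1735.8 = 3345.9 kPa.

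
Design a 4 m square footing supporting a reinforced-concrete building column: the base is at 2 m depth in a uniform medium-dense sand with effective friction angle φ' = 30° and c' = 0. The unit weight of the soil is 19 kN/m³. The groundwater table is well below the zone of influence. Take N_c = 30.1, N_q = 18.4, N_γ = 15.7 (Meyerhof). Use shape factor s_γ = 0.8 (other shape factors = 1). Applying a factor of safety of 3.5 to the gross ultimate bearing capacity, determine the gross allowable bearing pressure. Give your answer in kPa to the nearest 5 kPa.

q = γ·D_f = 19 × 2 = 38 kPa.
q·N_q = 38 × 18.4 = 699.2 kPa
0.5·γ·B·N_γ·s_γ = 0.5 × 19 × 4 × 15.7 × 0.8 = 477.28 kPa
q_ult = 699.2 + 477.28 = 1176.5 kPa.
q_all = q_ult / FS = 1176.5 / 3.5 = 336.14 kPa.

q_all ≈ 335 kPa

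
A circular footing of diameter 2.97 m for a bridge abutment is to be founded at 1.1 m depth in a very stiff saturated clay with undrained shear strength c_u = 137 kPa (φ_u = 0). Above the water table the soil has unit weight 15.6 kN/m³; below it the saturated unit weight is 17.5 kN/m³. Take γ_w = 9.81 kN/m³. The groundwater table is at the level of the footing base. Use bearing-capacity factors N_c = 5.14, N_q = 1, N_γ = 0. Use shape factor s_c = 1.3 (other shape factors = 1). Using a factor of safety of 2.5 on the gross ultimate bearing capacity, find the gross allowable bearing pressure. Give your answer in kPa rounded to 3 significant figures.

q_all ≈ 373 kPa

q = γ·D_f = 15.6 × 1.1 = 17.16 kPa.
c·N_c·s_c = 137 × 5.14 × 1.3 = 915.43 kPa
q·N_q = 17.16 × 1 = 17.16 kPa
q_ult = 915.43 + 17.16 = 932.59 kPa.
q_all = 932.59 / 2.5 = 373.04 kPa.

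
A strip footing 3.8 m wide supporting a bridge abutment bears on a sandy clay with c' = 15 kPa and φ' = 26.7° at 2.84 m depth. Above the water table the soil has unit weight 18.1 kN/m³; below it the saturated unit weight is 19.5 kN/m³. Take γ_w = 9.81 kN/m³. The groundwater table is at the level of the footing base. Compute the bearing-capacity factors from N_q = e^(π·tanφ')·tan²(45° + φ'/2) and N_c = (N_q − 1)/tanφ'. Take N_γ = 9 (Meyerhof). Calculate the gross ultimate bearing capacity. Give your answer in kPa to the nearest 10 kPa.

tan26.7° = 0.5029, so N_q = e^(π×0.5029)·tan²(58.35°) = 4.855 × 2.632 = 12.78.
N_c = (12.78 − 1)/tan26.7° = 23.42.
Overburden at base level: q = 18.1 × 2.84 = 51.404 kPa.
Below the base the soil is submerged, so the ½γBN_γ term uses γ' = 19.5 − 9.81 = 9.69 kN/m³.
Cohesion term c·N_c = 15 × 23.419 = 351.28 kPa; surcharge term q·N_q = 51.404 × 12.778 = 656.86 kPa; self-weight term 0.5·γ·B·N_γ = 0.5 × 9.69 × 3.8 × 9 = 165.7 kPa.
q_ult = 351.28 + 656.86 + 165.7 = 1173.8 kPa.

q_ult ≈ 1170 kPa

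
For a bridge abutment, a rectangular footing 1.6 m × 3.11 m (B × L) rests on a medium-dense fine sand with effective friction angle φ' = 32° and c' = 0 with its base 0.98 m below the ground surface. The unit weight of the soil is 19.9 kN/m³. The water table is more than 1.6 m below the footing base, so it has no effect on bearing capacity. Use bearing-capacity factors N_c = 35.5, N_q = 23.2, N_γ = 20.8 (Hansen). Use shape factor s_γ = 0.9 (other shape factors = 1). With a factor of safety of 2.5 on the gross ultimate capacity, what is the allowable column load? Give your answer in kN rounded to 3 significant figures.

P_all ≈ 1490 kN

Overburden at base level: q = 19.9 × 0.98 = 19.502 kPa.
Surcharge term q·N_q = 19.502 × 23.2 = 452.45 kPa; self-weight term 0.5·γ·B·N_γ·s_γ = 0.5 × 19.9 × 1.6 × 20.8 × 0.9 = 298.02 kPa.
q_ult = 452.45 + 298.02 = 750.47 kPa.
Gross allowable pressure q_all = 750.47 / 2.5 = 300.19 kPa.
Footing area = 4.976 m², so allowable column load = 300.19 × 4.976 = 1493.7 kN.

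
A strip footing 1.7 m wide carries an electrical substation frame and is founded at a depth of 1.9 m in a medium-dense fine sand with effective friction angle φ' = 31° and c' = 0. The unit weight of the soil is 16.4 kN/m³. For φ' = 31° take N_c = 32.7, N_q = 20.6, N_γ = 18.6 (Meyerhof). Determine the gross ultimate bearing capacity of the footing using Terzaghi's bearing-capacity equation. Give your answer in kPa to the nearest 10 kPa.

q_ult ≈ 900 kPa

Effective surcharge at the founding depth q = γ·D_f = 16.4 × 1.9 = 31.16 kPa.
q_ult = q·N_q + 0.5·γ·B·N_γ
     = 31.16 × 20.6 + 0.5 × 16.4 × 1.7 × 18.6
     = 641.9 + 259.28 = 901.18 kPa.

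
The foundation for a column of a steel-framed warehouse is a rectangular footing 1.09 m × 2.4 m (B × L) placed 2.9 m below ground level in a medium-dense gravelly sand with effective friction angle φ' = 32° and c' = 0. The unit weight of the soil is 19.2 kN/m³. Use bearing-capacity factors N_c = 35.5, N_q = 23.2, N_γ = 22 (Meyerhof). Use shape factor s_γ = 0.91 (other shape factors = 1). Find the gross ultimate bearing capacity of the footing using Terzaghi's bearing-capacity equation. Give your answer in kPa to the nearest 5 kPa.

q_ult ≈ 1500 kPa

q = γ·D_f = 19.2 × 2.9 = 55.68 kPa.
q·N_q = 55.68 × 23.2 = 1291.8 kPa
0.5·γ·B·N_γ·s_γ = 0.5 × 19.2 × 1.09 × 22 × 0.91 = 209.49 kPa
q_ult = 1291.8 + 209.49 = 1501.3 kPa.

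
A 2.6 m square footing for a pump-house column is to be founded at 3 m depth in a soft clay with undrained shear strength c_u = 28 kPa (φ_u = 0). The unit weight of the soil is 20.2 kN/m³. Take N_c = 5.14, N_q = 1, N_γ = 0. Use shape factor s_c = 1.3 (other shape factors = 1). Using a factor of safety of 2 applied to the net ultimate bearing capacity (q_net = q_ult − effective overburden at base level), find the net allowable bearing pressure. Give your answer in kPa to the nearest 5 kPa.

q_all(net) ≈ 95 kPa

Overburden at base level: q = 20.2 × 3 = 60.6 kPa.
Cohesion term c·N_c·s_c = 28 × 5.14 × 1.3 = 187.1 kPa; surcharge term q·N_q = 60.6 × 1 = 60.6 kPa.
q_ult = 187.1 + 60.6 = 247.7 kPa.
Net ultimate: q_net = 247.7 − 60.6 = 187.1 kPa.
q_all(net) = 187.1 / 2 = 93.548 kPa.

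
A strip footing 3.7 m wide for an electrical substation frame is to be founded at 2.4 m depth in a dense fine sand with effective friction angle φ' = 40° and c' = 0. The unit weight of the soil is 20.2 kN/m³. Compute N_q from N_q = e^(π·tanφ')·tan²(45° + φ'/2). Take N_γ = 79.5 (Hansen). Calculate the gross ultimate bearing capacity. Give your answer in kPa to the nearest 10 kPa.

tan40° = 0.8391, so N_q = e^(π×0.8391)·tan²(65°) = 13.959 × 4.599 = 64.2.
q = γ·D_f = 20.2 × 2.4 = 48.48 kPa.
q·N_q = 48.48 × 64.195 = 3112.2 kPa
0.5·γ·B·N_γ = 0.5 × 20.2 × 3.7 × 79.5 = 2970.9 kPa
q_ult = 3112.2 + 2970.9 = 6083.1 kPa.

q_ult ≈ 6080 kPa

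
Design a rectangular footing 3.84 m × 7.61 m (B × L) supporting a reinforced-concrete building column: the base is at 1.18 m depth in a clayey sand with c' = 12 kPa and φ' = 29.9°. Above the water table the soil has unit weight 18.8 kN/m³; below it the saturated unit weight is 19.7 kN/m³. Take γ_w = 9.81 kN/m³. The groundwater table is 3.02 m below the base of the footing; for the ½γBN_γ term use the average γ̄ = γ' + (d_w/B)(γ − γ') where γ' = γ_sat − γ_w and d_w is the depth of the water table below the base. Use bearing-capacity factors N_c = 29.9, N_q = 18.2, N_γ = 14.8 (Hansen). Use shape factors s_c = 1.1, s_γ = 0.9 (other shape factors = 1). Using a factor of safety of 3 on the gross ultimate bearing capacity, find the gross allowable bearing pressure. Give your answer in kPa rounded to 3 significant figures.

q_all ≈ 410 kPa

Effective surcharge at the founding depth q = γ·D_f = 18.8 × 1.18 = 22.184 kPa.
With d_w = 3.02 m < B, γ̄ = 9.89 + (3.02/3.84) × (18.8 − 9.89) = 16.897 kN/m³.
q_ult = c·N_c·s_c + q·N_q + 0.5·γ·B·N_γ·s_γ
     = 12 × 29.9 × 1.1 + 22.184 × 18.2 + 0.5 × 16.897 × 3.84 × 14.8 × 0.9
     = 394.68 + 403.75 + 432.14 = 1230.6 kPa.
q_all = 1230.6 / 3 = 410.19 kPa.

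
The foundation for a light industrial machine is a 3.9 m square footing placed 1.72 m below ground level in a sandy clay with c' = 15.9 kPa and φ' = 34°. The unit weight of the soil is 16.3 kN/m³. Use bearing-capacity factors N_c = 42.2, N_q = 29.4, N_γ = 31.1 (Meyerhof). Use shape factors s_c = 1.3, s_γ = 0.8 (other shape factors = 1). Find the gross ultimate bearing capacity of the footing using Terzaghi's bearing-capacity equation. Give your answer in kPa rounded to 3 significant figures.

q_ult ≈ 2490 kPa

q = γ·D_f = 16.3 × 1.72 = 28.036 kPa.
c·N_c·s_c = 15.9 × 42.2 × 1.3 = 872.27 kPa
q·N_q = 28.036 × 29.4 = 824.26 kPa
0.5·γ·B·N_γ·s_γ = 0.5 × 16.3 × 3.9 × 31.1 × 0.8 = 790.81 kPa
q_ult = 872.27 + 824.26 + 790.81 = 2487.3 kPa.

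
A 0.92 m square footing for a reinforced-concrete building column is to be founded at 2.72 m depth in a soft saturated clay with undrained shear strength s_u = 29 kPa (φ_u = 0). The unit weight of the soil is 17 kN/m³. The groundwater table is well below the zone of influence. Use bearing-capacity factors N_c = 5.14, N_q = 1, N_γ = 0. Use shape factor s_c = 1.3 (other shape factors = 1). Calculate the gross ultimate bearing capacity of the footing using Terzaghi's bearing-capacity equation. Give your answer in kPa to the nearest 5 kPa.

q_ult ≈ 240 kPa

Effective surcharge at the founding depth q = γ·D_f = 17 × 2.72 = 46.24 kPa.
q_ult = c·N_c·s_c + q·N_q
     = 29 × 5.14 × 1.3 + 46.24 × 1
     = 193.78 + 46.24 = 240.02 kPa.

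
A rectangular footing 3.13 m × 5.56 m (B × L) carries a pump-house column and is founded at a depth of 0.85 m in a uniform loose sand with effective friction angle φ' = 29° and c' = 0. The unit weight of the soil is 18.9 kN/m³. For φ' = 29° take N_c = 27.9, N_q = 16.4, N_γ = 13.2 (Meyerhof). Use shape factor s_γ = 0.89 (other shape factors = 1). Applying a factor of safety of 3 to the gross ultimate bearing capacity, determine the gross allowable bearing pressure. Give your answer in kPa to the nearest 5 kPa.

q = γ·D_f = 18.9 × 0.85 = 16.065 kPa.
q·N_q = 16.065 × 16.4 = 263.47 kPa
0.5·γ·B·N_γ·s_γ = 0.5 × 18.9 × 3.13 × 13.2 × 0.89 = 347.49 kPa
q_ult = 263.47 + 347.49 = 610.95 kPa.
q_all = q_ult / FS = 610.95 / 3 = 203.65 kPa.

q_all ≈ 205 kPa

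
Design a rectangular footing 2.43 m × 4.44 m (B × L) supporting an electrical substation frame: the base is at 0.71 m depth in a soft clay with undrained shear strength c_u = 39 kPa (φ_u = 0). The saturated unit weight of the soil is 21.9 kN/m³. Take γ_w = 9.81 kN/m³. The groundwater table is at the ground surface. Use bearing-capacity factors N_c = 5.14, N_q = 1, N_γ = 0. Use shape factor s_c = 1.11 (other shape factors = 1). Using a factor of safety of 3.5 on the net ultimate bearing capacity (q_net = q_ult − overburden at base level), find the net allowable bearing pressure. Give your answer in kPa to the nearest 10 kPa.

q_all(net) ≈ 60 kPa

γ' = 21.9 − 9.81 = 12.09 kN/m³ (submerged throughout). q = 12.09 × 0.71 = 8.5839 kPa.
c·N_c·s_c = 39 × 5.14 × 1.11 = 222.51 kPa
q·N_q = 8.5839 × 1 = 8.5839 kPa
q_ult = 222.51 + 8.5839 = 231.09 kPa.
q_net = 231.09 − 8.5839 = 222.51 kPa.
q_all(net) = 222.51 / 3.5 = 63.574 kPa.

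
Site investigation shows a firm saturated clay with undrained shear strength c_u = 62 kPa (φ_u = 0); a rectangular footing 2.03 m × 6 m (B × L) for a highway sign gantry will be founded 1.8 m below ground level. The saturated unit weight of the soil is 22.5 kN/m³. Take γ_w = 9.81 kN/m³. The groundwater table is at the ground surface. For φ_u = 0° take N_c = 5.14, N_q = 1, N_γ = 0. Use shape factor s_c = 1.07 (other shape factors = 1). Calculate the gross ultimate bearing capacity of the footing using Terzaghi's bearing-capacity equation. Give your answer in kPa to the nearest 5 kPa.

q_ult ≈ 365 kPa

With the water table at the surface the whole profile is submerged: γ' = 22.5 − 9.81 = 12.69 kN/m³, so q = γ'·D_f = 22.842 kPa.
q_ult = c·N_c·s_c + q·N_q
     = 62 × 5.14 × 1.07 + 22.842 × 1
     = 340.99 + 22.842 = 363.83 kPa.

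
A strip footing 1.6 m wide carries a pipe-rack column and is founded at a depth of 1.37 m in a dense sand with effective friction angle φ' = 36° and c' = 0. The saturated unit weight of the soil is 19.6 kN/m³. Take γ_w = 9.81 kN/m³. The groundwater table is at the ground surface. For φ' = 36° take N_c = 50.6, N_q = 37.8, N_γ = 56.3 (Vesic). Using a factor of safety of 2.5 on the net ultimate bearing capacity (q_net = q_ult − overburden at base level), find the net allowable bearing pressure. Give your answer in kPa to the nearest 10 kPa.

γ' = 19.6 − 9.81 = 9.79 kN/m³ (submerged throughout). q = 9.79 × 1.37 = 13.412 kPa; the same γ' applies in the ½γBN_γ term.
q·N_q = 13.412 × 37.8 = 506.98 kPa
0.5·γ·B·N_γ = 0.5 × 9.79 × 1.6 × 56.3 = 440.94 kPa
q_ult = 506.98 + 440.94 = 947.93 kPa.
q_net = 947.93 − 13.412 = 934.51 kPa.
q_all(net) = 934.51 / 2.5 = 373.81 kPa.

q_all(net) ≈ 370 kPa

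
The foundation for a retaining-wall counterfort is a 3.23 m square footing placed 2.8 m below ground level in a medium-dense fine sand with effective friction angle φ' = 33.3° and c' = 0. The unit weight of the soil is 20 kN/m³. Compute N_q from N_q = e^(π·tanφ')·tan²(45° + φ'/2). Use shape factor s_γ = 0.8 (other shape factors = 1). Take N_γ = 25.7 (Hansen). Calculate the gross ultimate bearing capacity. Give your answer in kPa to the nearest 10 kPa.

q_ult ≈ 2180 kPa

tan33.3° = 0.6569, so N_q = e^(π×0.6569)·tan²(61.65°) = 7.875 × 3.435 = 27.05.
Effective surcharge at the founding depth q = γ·D_f = 20 × 2.8 = 56 kPa.
q_ult = q·N_q + 0.5·γ·B·N_γ·s_γ
     = 56 × 27.048 + 0.5 × 20 × 3.23 × 25.7 × 0.8
     = 1514.7 + 664.09 = 2178.8 kPa.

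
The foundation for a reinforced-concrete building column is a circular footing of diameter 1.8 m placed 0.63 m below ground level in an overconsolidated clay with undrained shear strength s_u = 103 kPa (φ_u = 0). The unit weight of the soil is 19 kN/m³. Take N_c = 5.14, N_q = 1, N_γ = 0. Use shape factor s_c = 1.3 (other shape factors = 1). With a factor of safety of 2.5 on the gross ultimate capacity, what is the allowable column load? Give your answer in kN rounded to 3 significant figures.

P_all ≈ 713 kN

q = γ·D_f = 19 × 0.63 = 11.97 kPa.
c·N_c·s_c = 103 × 5.14 × 1.3 = 688.25 kPa
q·N_q = 11.97 × 1 = 11.97 kPa
q_ult = 688.25 + 11.97 = 700.22 kPa.
Gross allowable pressure q_all = 700.22 / 2.5 = 280.09 kPa.
Footing area = 2.5447 m², so allowable column load = 280.09 × 2.5447 = 712.74 kN.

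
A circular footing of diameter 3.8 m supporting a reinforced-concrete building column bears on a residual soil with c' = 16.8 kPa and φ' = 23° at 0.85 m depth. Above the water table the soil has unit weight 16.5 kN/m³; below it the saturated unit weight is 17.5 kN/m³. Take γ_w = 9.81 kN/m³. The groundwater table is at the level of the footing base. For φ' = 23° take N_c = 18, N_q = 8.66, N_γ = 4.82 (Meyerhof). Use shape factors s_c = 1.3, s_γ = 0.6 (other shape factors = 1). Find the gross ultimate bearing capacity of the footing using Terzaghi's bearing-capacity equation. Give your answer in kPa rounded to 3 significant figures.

q_ult ≈ 557 kPa

Effective surcharge at the founding depth q = γ·D_f = 16.5 × 0.85 = 14.025 kPa.
The water table coincides with the base, so in the self-weight term γ → γ' = 7.69 kN/m³.
q_ult = c·N_c·s_c + q·N_q + 0.5·γ·B·N_γ·s_γ
     = 16.8 × 18 × 1.3 + 14.025 × 8.66 + 0.5 × 7.69 × 3.8 × 4.82 × 0.6
     = 393.12 + 121.46 + 42.255 = 556.83 kPa.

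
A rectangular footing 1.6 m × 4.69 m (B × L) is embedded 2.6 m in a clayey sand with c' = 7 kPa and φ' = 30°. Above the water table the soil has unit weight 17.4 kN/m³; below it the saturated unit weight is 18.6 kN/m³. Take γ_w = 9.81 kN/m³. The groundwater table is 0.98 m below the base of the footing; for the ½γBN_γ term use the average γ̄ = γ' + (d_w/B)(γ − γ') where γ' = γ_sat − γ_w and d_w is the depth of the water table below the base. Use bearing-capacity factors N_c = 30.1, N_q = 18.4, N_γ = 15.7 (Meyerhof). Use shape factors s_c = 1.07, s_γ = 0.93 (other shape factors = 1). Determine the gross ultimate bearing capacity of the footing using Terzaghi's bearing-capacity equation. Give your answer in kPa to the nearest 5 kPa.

q_ult ≈ 1220 kPa

q = γ·D_f = 17.4 × 2.6 = 45.24 kPa.
γ' = 8.79 kN/m³; averaging over the depth B below the base, γ̄ = γ' + (d_w/B)(γ − γ') = 14.064 kN/m³.
c·N_c·s_c = 7 × 30.1 × 1.07 = 225.45 kPa
q·N_q = 45.24 × 18.4 = 832.42 kPa
0.5·γ·B·N_γ·s_γ = 0.5 × 14.064 × 1.6 × 15.7 × 0.93 = 164.27 kPa
q_ult = 225.45 + 832.42 + 164.27 = 1222.1 kPa.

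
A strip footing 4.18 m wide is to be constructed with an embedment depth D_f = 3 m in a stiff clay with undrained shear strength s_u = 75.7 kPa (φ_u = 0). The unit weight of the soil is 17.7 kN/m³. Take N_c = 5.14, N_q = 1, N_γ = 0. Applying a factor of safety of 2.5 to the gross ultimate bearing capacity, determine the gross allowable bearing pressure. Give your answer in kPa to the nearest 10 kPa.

q_all ≈ 180 kPa

Effective surcharge at the founding depth q = γ·D_f = 17.7 × 3 = 53.1 kPa.
q_ult = c·N_c + q·N_q
     = 75.7 × 5.14 + 53.1 × 1
     = 389.1 + 53.1 = 442.2 kPa.
q_all = q_ult / FS = 442.2 / 2.5 = 176.88 kPa.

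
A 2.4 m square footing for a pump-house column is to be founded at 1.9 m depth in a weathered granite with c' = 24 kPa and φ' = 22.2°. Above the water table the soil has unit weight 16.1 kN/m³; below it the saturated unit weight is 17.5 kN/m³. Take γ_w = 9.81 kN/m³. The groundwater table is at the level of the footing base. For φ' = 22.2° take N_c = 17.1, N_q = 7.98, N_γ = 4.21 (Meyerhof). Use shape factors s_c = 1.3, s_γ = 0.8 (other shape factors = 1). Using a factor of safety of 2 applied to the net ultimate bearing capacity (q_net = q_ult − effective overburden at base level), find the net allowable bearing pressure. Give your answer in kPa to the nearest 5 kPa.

q = γ·D_f = 16.1 × 1.9 = 30.59 kPa.
For the ½γBN_γ term take γ' = 17.5 − 9.81 = 7.69 kN/m³ (soil below base is submerged).
c·N_c·s_c = 24 × 17.1 × 1.3 = 533.52 kPa
q·N_q = 30.59 × 7.98 = 244.11 kPa
0.5·γ·B·N_γ·s_γ = 0.5 × 7.69 × 2.4 × 4.21 × 0.8 = 31.08 kPa
q_ult = 533.52 + 244.11 + 31.08 = 808.71 kPa.
Net ultimate: q_net = 808.71 − 30.59 = 778.12 kPa.
q_all(net) = 778.12 / 2 = 389.06 kPa.

q_all(net) ≈ 390 kPa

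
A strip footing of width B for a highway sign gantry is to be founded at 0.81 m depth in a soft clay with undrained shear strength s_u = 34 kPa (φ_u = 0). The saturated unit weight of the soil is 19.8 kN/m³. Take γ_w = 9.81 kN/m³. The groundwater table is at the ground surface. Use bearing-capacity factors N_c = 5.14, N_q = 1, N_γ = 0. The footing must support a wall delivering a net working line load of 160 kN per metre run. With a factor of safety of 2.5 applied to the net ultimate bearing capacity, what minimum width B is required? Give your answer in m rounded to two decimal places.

γ' = 19.8 − 9.81 = 9.99 kN/m³ (submerged throughout). q = 9.99 × 0.81 = 8.0919 kPa.
c·N_c = 34 × 5.14 = 174.76 kPa
q·N_q = 8.0919 × 1 = 8.0919 kPa
q_ult = 174.76 + 8.0919 = 182.85 kPa.
For φ = 0 the ½γBN_γ term vanishes, so q_ult is independent of B. q_net = 182.85 − 8.0919 = 174.76 kPa; q_all(net) = 174.76/2.5 = 69.904 kPa.
Required width B = w / q_all(net) = 160 / 69.904 = 2.289 m.

B = 2.29 m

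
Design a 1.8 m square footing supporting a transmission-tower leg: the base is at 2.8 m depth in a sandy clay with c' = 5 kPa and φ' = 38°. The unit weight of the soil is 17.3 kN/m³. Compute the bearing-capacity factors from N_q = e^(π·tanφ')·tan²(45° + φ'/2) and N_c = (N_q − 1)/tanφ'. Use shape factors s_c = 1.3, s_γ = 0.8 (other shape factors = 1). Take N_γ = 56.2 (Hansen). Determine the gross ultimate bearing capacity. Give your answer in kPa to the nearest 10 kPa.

tan38° = 0.7813, so N_q = e^(π×0.7813)·tan²(64°) = 11.64 × 4.204 = 48.93.
N_c = (48.93 − 1)/tan38° = 61.35.
Overburden at base level: q = 17.3 × 2.8 = 48.44 kPa.
Cohesion term c·N_c·s_c = 5 × 61.352 × 1.3 = 398.79 kPa; surcharge term q·N_q = 48.44 × 48.933 = 2370.3 kPa; self-weight term 0.5·γ·B·N_γ·s_γ = 0.5 × 17.3 × 1.8 × 56.2 × 0.8 = 700.03 kPa.
q_ult = 398.79 + 2370.3 + 700.03 = 3469.1 kPa.

q_ult ≈ 3470 kPa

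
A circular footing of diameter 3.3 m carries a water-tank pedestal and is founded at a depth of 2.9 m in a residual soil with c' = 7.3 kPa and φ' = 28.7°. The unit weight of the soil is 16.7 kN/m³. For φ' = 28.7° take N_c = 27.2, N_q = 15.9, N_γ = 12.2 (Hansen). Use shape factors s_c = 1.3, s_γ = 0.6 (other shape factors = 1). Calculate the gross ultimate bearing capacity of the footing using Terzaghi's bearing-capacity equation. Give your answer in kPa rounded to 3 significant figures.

q_ult ≈ 1230 kPa

Effective surcharge at the founding depth q = γ·D_f = 16.7 × 2.9 = 48.43 kPa.
q_ult = c·N_c·s_c + q·N_q + 0.5·γ·B·N_γ·s_γ
     = 7.3 × 27.2 × 1.3 + 48.43 × 15.9 + 0.5 × 16.7 × 3.3 × 12.2 × 0.6
     = 258.13 + 770.04 + 201.7 = 1229.9 kPa.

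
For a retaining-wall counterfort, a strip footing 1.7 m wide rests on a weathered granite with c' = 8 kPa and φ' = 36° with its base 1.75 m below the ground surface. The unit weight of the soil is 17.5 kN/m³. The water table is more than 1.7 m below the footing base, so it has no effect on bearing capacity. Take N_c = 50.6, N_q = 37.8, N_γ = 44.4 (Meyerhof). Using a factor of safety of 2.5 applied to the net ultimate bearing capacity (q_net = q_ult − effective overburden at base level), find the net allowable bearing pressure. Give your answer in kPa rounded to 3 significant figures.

q_all(net) ≈ 877 kPa

Overburden at base level: q = 17.5 × 1.75 = 30.625 kPa.
Cohesion term c·N_c = 8 × 50.6 = 404.8 kPa; surcharge term q·N_q = 30.625 × 37.8 = 1157.6 kPa; self-weight term 0.5·γ·B·N_γ = 0.5 × 17.5 × 1.7 × 44.4 = 660.45 kPa.
q_ult = 404.8 + 1157.6 + 660.45 = 2222.9 kPa.
Net ultimate: q_net = 2222.9 − 30.625 = 2192.2 kPa.
q_all(net) = 2192.2 / 2.5 = 876.9 kPa.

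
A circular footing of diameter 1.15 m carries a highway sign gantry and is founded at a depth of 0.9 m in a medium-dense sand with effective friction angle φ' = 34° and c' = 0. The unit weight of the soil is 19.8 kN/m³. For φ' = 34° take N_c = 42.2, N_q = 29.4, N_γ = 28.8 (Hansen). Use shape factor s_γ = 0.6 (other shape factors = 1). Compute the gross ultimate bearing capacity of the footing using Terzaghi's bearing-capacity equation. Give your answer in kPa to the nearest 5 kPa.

Overburden at base level: q = 19.8 × 0.9 = 17.82 kPa.
Surcharge term q·N_q = 17.82 × 29.4 = 523.91 kPa; self-weight term 0.5·γ·B·N_γ·s_γ = 0.5 × 19.8 × 1.15 × 28.8 × 0.6 = 196.73 kPa.
q_ult = 523.91 + 196.73 = 720.64 kPa.

q_ult ≈ 720 kPa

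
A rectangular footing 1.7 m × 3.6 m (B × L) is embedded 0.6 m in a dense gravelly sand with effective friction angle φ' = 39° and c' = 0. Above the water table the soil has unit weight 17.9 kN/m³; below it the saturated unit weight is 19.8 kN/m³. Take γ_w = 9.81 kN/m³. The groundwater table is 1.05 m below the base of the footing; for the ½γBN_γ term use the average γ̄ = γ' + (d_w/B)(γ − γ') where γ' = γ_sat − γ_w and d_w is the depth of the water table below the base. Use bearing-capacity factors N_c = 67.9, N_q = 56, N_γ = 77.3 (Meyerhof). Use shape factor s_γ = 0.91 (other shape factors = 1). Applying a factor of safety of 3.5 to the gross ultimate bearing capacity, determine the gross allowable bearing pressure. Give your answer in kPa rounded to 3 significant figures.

q_all ≈ 426 kPa

q = γ·D_f = 17.9 × 0.6 = 10.74 kPa.
γ' = 9.99 kN/m³; averaging over the depth B below the base, γ̄ = γ' + (d_w/B)(γ − γ') = 14.876 kN/m³.
q·N_q = 10.74 × 56 = 601.44 kPa
0.5·γ·B·N_γ·s_γ = 0.5 × 14.876 × 1.7 × 77.3 × 0.91 = 889.43 kPa
q_ult = 601.44 + 889.43 = 1490.9 kPa.
q_all = q_ult / FS = 1490.9 / 3.5 = 425.96 kPa.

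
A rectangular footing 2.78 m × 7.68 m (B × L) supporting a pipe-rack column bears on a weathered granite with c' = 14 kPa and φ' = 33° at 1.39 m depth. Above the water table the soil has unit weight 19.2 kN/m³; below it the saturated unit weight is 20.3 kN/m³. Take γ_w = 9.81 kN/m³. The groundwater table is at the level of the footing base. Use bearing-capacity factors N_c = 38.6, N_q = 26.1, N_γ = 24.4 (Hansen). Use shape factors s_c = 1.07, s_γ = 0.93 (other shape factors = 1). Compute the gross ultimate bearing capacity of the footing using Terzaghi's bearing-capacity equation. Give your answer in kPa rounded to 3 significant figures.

q_ult ≈ 1610 kPa

Overburden at base level: q = 19.2 × 1.39 = 26.688 kPa.
Below the base the soil is submerged, so the ½γBN_γ term uses γ' = 20.3 − 9.81 = 10.49 kN/m³.
Cohesion term c·N_c·s_c = 14 × 38.6 × 1.07 = 578.23 kPa; surcharge term q·N_q = 26.688 × 26.1 = 696.56 kPa; self-weight term 0.5·γ·B·N_γ·s_γ = 0.5 × 10.49 × 2.78 × 24.4 × 0.93 = 330.87 kPa.
q_ult = 578.23 + 696.56 + 330.87 = 1605.7 kPa.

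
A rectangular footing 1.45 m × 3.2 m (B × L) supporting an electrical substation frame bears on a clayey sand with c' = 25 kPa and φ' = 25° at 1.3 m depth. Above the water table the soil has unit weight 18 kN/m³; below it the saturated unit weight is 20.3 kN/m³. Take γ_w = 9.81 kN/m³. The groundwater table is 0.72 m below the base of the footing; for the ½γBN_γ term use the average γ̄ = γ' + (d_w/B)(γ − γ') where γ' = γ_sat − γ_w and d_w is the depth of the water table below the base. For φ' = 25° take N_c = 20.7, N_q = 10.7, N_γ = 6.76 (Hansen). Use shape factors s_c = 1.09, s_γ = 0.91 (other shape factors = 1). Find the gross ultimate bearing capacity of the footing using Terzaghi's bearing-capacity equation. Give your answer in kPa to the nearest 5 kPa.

q_ult ≈ 880 kPa

Effective surcharge at the founding depth q = γ·D_f = 18 × 1.3 = 23.4 kPa.
With d_w = 0.72 m < B, γ̄ = 10.49 + (0.72/1.45) × (18 − 10.49) = 14.219 kN/m³.
q_ult = c·N_c·s_c + q·N_q + 0.5·γ·B·N_γ·s_γ
     = 25 × 20.7 × 1.09 + 23.4 × 10.7 + 0.5 × 14.219 × 1.45 × 6.76 × 0.91
     = 564.08 + 250.38 + 63.416 = 877.87 kPa.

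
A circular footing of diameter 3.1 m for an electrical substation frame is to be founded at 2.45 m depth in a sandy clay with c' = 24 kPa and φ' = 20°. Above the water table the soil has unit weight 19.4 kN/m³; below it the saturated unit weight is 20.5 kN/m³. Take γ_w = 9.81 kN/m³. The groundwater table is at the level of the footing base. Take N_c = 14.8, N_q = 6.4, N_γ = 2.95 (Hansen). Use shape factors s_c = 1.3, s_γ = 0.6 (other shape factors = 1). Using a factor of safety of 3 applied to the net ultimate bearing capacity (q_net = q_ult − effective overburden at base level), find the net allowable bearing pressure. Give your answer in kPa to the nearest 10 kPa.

q = γ·D_f = 19.4 × 2.45 = 47.53 kPa.
For the ½γBN_γ term take γ' = 20.5 − 9.81 = 10.69 kN/m³ (soil below base is submerged).
c·N_c·s_c = 24 × 14.8 × 1.3 = 461.76 kPa
q·N_q = 47.53 × 6.4 = 304.19 kPa
0.5·γ·B·N_γ·s_γ = 0.5 × 10.69 × 3.1 × 2.95 × 0.6 = 29.328 kPa
q_ult = 461.76 + 304.19 + 29.328 = 795.28 kPa.
Net ultimate: q_net = 795.28 − 47.53 = 747.75 kPa.
q_all(net) = 747.75 / 3 = 249.25 kPa.

q_all(net) ≈ 250 kPa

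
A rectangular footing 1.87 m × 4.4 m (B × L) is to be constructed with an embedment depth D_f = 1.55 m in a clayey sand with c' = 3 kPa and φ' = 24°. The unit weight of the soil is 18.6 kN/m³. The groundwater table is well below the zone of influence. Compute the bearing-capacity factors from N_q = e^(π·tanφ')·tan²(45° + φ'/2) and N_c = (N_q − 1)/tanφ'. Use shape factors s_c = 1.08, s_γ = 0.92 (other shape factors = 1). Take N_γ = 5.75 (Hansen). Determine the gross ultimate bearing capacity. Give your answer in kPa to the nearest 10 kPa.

q_ult ≈ 430 kPa

tan24° = 0.4452, so N_q = e^(π×0.4452)·tan²(57°) = 4.05 × 2.371 = 9.6.
N_c = (9.6 − 1)/tan24° = 19.32.
Effective surcharge at the founding depth q = γ·D_f = 18.6 × 1.55 = 28.83 kPa.
q_ult = c·N_c·s_c + q·N_q + 0.5·γ·B·N_γ·s_γ
     = 3 × 19.324 × 1.08 + 28.83 × 9.6034 + 0.5 × 18.6 × 1.87 × 5.75 × 0.92
     = 62.608 + 276.87 + 91.998 = 431.47 kPa.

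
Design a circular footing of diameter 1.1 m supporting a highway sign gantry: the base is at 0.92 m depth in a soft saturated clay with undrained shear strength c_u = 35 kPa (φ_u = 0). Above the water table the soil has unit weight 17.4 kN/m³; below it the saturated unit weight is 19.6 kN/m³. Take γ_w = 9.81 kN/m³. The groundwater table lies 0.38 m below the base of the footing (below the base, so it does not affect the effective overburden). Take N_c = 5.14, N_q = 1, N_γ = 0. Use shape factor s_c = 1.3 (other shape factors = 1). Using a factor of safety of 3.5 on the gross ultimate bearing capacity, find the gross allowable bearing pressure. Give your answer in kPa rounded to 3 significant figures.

q = γ·D_f = 17.4 × 0.92 = 16.008 kPa.
c·N_c·s_c = 35 × 5.14 × 1.3 = 233.87 kPa
q·N_q = 16.008 × 1 = 16.008 kPa
q_ult = 233.87 + 16.008 = 249.88 kPa.
q_all = 249.88 / 3.5 = 71.394 kPa.

q_all ≈ 71.4 kPa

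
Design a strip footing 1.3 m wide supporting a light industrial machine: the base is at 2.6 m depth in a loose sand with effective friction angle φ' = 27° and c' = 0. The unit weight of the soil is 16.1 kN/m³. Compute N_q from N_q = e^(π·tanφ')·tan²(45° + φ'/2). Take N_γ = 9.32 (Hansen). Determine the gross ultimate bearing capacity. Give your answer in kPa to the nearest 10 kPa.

tan27° = 0.5095, so N_q = e^(π×0.5095)·tan²(58.5°) = 4.957 × 2.663 = 13.2.
q = γ·D_f = 16.1 × 2.6 = 41.86 kPa.
q·N_q = 41.86 × 13.199 = 552.52 kPa
0.5·γ·B·N_γ = 0.5 × 16.1 × 1.3 × 9.32 = 97.534 kPa
q_ult = 552.52 + 97.534 = 650.05 kPa.

q_ult ≈ 650 kPa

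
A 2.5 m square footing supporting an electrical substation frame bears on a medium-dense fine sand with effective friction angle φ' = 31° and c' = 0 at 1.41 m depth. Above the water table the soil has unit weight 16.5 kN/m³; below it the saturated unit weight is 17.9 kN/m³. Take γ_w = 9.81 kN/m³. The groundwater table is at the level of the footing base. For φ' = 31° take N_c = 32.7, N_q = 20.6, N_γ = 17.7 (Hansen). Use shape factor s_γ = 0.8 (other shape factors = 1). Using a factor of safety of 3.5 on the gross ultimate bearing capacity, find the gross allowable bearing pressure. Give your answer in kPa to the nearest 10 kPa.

q_all ≈ 180 kPa

Overburden at base level: q = 16.5 × 1.41 = 23.265 kPa.
Below the base the soil is submerged, so the ½γBN_γ term uses γ' = 17.9 − 9.81 = 8.09 kN/m³.
Surcharge term q·N_q = 23.265 × 20.6 = 479.26 kPa; self-weight term 0.5·γ·B·N_γ·s_γ = 0.5 × 8.09 × 2.5 × 17.7 × 0.8 = 143.19 kPa.
q_ult = 479.26 + 143.19 = 622.45 kPa.
q_all = 622.45 / 3.5 = 177.84 kPa.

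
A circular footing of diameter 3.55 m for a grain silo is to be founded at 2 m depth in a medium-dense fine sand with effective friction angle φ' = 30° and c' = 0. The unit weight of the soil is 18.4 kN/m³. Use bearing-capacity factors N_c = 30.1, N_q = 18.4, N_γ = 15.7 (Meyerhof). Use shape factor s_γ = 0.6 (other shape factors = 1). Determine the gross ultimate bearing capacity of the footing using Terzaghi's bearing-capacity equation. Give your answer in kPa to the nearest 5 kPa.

q_ult ≈ 985 kPa

Overburden at base level: q = 18.4 × 2 = 36.8 kPa.
Surcharge term q·N_q = 36.8 × 18.4 = 677.12 kPa; self-weight term 0.5·γ·B·N_γ·s_γ = 0.5 × 18.4 × 3.55 × 15.7 × 0.6 = 307.66 kPa.
q_ult = 677.12 + 307.66 = 984.78 kPa.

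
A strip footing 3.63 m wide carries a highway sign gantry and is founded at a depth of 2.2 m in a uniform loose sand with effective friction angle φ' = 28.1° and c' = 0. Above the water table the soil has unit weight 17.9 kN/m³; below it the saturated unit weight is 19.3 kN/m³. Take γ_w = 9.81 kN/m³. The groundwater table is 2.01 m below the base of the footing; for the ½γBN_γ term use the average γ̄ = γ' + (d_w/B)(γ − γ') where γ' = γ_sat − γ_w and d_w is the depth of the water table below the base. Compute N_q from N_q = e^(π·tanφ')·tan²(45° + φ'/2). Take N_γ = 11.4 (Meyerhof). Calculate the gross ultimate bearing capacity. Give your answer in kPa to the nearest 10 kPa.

tan28.1° = 0.534, so N_q = e^(π×0.534)·tan²(59.05°) = 5.352 × 2.781 = 14.88.
Overburden at base level: q = 17.9 × 2.2 = 39.38 kPa.
The water table is 2.01 m below the base (< B = 3.63 m), so the ½γBN_γ term uses γ̄ = γ' + (d_w/B)(γ − γ') = 9.49 + (2.01/3.63)(17.9 − 9.49) = 14.147 kN/m³.
Surcharge term q·N_q = 39.38 × 14.883 = 586.08 kPa; self-weight term 0.5·γ·B·N_γ = 0.5 × 14.147 × 3.63 × 11.4 = 292.71 kPa.
q_ult = 586.08 + 292.71 = 878.79 kPa.

q_ult ≈ 880 kPa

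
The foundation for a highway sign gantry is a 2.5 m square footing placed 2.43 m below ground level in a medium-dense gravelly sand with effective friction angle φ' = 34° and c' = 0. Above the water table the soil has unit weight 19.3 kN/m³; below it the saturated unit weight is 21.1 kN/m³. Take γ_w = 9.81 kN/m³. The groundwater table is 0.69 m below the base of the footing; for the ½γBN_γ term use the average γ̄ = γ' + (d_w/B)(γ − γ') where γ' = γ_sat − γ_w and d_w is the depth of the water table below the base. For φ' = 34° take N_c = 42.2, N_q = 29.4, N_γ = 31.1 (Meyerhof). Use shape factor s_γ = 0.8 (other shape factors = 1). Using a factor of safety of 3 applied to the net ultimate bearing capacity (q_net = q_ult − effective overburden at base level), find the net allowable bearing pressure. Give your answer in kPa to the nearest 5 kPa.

q_all(net) ≈ 585 kPa

Overburden at base level: q = 19.3 × 2.43 = 46.899 kPa.
The water table is 0.69 m below the base (< B = 2.5 m), so the ½γBN_γ term uses γ̄ = γ' + (d_w/B)(γ − γ') = 11.29 + (0.69/2.5)(19.3 − 11.29) = 13.501 kN/m³.
Surcharge term q·N_q = 46.899 × 29.4 = 1378.8 kPa; self-weight term 0.5·γ·B·N_γ·s_γ = 0.5 × 13.501 × 2.5 × 31.1 × 0.8 = 419.87 kPa.
q_ult = 1378.8 + 419.87 = 1798.7 kPa.
Net ultimate: q_net = 1798.7 − 46.899 = 1751.8 kPa.
q_all(net) = 1751.8 / 3 = 583.94 kPa.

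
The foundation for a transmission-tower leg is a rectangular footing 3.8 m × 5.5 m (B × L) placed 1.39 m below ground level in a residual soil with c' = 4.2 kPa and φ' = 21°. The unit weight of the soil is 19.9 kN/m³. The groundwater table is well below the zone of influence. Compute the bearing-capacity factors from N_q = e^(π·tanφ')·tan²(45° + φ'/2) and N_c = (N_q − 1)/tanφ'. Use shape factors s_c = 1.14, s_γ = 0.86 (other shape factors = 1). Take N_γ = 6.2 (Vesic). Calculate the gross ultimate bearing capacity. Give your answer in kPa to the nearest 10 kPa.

q_ult ≈ 470 kPa

tan21° = 0.3839, so N_q = e^(π×0.3839)·tan²(55.5°) = 3.34 × 2.117 = 7.07.
N_c = (7.07 − 1)/tan21° = 15.81.
q = γ·D_f = 19.9 × 1.39 = 27.661 kPa.
c·N_c·s_c = 4.2 × 15.815 × 1.14 = 75.722 kPa
q·N_q = 27.661 × 7.0708 = 195.58 kPa
0.5·γ·B·N_γ·s_γ = 0.5 × 19.9 × 3.8 × 6.2 × 0.86 = 201.6 kPa
q_ult = 75.722 + 195.58 + 201.6 = 472.91 kPa.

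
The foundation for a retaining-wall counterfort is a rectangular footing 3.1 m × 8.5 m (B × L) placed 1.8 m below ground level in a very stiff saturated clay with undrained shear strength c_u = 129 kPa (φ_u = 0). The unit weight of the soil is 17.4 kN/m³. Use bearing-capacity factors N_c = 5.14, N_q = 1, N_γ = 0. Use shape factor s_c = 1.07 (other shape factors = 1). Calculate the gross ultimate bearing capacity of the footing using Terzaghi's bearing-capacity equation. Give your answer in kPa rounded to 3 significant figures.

q_ult ≈ 741 kPa

Effective surcharge at the founding depth q = γ·D_f = 17.4 × 1.8 = 31.32 kPa.
q_ult = c·N_c·s_c + q·N_q
     = 129 × 5.14 × 1.07 + 31.32 × 1
     = 709.47 + 31.32 = 740.79 kPa.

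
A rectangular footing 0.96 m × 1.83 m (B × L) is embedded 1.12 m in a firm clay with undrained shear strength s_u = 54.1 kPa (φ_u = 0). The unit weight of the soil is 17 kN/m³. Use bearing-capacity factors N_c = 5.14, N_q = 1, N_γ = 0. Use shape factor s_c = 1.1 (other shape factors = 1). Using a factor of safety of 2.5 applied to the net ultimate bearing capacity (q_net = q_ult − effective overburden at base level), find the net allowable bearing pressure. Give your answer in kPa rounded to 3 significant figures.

Effective surcharge at the founding depth q = γ·D_f = 17 × 1.12 = 19.04 kPa.
q_ult = c·N_c·s_c + q·N_q
     = 54.1 × 5.14 × 1.1 + 19.04 × 1
     = 305.88 + 19.04 = 324.92 kPa.
Net ultimate: q_net = 324.92 − 19.04 = 305.88 kPa.
q_all(net) = 305.88 / 2.5 = 122.35 kPa.

q_all(net) ≈ 122 kPa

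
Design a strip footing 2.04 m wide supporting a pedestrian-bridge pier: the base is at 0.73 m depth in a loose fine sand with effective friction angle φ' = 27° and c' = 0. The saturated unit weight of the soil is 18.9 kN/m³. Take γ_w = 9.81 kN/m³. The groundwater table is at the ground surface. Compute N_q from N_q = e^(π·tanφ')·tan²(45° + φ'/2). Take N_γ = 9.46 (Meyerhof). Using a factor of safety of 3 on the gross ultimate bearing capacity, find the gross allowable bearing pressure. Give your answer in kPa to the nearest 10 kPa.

q_all ≈ 60 kPa

N_q = e^(π·tan27°)·tan²(58.5°) = 13.2.
γ' = 18.9 − 9.81 = 9.09 kN/m³ (submerged throughout). q = 9.09 × 0.73 = 6.6357 kPa; the same γ' applies in the ½γBN_γ term.
q·N_q = 6.6357 × 13.199 = 87.586 kPa
0.5·γ·B·N_γ = 0.5 × 9.09 × 2.04 × 9.46 = 87.711 kPa
q_ult = 87.586 + 87.711 = 175.3 kPa.
q_all = 175.3 / 3 = 58.432 kPa.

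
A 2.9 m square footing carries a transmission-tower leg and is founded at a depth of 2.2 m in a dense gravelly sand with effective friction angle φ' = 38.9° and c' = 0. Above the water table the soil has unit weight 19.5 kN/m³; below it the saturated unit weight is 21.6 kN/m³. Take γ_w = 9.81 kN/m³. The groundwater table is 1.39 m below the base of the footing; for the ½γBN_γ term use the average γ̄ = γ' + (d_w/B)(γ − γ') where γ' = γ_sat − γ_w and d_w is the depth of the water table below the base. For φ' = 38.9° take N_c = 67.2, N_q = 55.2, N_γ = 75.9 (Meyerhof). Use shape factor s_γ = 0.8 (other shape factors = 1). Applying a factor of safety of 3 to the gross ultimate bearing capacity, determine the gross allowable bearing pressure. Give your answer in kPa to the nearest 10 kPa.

q_all ≈ 1240 kPa

q = γ·D_f = 19.5 × 2.2 = 42.9 kPa.
γ' = 11.79 kN/m³; averaging over the depth B below the base, γ̄ = γ' + (d_w/B)(γ − γ') = 15.485 kN/m³.
q·N_q = 42.9 × 55.2 = 2368.1 kPa
0.5·γ·B·N_γ·s_γ = 0.5 × 15.485 × 2.9 × 75.9 × 0.8 = 1363.4 kPa
q_ult = 2368.1 + 1363.4 = 3731.5 kPa.
q_all = q_ult / FS = 3731.5 / 3 = 1243.8 kPa.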